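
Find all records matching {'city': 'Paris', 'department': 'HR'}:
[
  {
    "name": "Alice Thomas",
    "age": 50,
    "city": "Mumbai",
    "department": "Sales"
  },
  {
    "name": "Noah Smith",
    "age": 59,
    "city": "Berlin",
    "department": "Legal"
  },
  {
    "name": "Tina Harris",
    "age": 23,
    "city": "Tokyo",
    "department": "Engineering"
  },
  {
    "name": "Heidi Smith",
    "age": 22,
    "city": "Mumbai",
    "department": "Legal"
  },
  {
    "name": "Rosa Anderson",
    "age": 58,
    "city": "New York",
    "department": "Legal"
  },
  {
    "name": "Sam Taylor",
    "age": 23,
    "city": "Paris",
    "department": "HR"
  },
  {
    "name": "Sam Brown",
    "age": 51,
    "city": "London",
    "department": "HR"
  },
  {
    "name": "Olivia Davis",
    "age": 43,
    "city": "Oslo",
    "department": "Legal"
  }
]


Search criteria: {'city': 'Paris', 'department': 'HR'}

Checking 8 records:
  Alice Thomas: {city: Mumbai, department: Sales}
  Noah Smith: {city: Berlin, department: Legal}
  Tina Harris: {city: Tokyo, department: Engineering}
  Heidi Smith: {city: Mumbai, department: Legal}
  Rosa Anderson: {city: New York, department: Legal}
  Sam Taylor: {city: Paris, department: HR} <-- MATCH
  Sam Brown: {city: London, department: HR}
  Olivia Davis: {city: Oslo, department: Legal}

Matches: ["Sam Taylor"]

["Sam Taylor"]


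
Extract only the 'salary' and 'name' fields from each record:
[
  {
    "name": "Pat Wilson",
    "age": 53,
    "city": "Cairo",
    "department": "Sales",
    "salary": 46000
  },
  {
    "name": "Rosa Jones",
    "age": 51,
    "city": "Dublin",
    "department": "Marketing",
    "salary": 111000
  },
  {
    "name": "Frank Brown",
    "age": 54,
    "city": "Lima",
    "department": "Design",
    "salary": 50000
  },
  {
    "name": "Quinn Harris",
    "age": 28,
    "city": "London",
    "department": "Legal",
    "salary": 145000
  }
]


Original: 4 records with fields: name, age, city, department, salary
Keep: ['salary', 'name']
Drop: ['age', 'city', 'department']
Result: 4 records, 2 fields each

[
  {
    "salary": 46000,
    "name": "Pat Wilson"
  },
  {
    "salary": 111000,
    "name": "Rosa Jones"
  },
  {
    "salary": 50000,
    "name": "Frank Brown"
  },
  {
    "salary": 145000,
    "name": "Quinn Harris"
  }
]


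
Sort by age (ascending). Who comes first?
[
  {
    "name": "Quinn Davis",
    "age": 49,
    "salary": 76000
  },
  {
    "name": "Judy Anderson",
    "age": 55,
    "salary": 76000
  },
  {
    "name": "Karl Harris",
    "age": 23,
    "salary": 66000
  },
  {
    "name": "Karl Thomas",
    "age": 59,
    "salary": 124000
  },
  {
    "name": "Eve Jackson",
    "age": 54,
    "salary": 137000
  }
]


Sort by: age (ascending)

Sorted order:
  1. Karl Harris (age = 23)
  2. Quinn Davis (age = 49)
  3. Eve Jackson (age = 54)
  4. Judy Anderson (age = 55)
  5. Karl Thomas (age = 59)

First: Karl Harris

Karl Harris


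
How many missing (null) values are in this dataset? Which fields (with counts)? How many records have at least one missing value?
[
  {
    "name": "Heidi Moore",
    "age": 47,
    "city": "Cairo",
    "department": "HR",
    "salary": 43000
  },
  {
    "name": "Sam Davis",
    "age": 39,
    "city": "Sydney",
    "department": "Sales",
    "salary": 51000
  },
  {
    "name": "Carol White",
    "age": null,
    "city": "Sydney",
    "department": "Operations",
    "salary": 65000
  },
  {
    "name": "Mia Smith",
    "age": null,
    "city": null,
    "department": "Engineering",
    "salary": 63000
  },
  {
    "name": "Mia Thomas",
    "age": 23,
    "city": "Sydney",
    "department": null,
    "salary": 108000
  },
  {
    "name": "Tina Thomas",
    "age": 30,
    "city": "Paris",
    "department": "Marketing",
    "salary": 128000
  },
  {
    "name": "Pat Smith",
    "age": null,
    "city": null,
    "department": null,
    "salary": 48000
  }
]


Checking for missing (null) values in 7 records:

  Heidi Moore: complete
  Sam Davis: complete
  Carol White: age
  Mia Smith: age, city
  Mia Thomas: department
  Tina Thomas: complete
  Pat Smith: age, city, department

Per field:
  name: 0 missing
  age: 3 missing
  city: 2 missing
  department: 2 missing
  salary: 0 missing

Total missing values: 7
Records with any missing: 4

7 missing values (age: 3, city: 2, department: 2); 4 incomplete records


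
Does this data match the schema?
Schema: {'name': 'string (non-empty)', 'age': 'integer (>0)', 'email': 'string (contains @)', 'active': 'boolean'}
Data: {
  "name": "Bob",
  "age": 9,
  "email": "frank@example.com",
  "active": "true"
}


Validating each field against schema:
  name: OK (non-empty string)
  age: OK (positive integer)
  email: OK (string with @)
  active: FAIL ("true" is not a boolean)

Result: INVALID (1 error: active)

INVALID (1 error: active)


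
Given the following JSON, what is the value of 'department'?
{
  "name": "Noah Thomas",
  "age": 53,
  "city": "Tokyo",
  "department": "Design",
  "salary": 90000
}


Looking up field 'department'
Value: Design

Design


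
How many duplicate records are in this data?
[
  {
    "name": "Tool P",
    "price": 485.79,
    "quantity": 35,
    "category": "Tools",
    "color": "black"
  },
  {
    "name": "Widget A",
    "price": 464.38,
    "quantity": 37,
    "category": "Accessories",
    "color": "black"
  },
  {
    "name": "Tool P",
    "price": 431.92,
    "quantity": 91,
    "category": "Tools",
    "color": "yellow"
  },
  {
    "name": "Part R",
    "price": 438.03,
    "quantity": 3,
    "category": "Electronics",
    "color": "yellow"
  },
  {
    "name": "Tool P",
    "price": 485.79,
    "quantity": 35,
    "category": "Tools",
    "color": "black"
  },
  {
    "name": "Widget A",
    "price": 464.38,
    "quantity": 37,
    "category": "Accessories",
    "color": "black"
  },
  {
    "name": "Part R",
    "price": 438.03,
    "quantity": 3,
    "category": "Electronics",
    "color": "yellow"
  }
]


Checking 7 records for duplicates:

  Row 1: Tool P ($485.79, qty 35)
  Row 2: Widget A ($464.38, qty 37)
  Row 3: Tool P ($431.92, qty 91)
  Row 4: Part R ($438.03, qty 3)
  Row 5: Tool P ($485.79, qty 35) <-- DUPLICATE
  Row 6: Widget A ($464.38, qty 37) <-- DUPLICATE
  Row 7: Part R ($438.03, qty 3) <-- DUPLICATE

Duplicates found: 3
Unique records: 4

3 duplicates, 4 unique


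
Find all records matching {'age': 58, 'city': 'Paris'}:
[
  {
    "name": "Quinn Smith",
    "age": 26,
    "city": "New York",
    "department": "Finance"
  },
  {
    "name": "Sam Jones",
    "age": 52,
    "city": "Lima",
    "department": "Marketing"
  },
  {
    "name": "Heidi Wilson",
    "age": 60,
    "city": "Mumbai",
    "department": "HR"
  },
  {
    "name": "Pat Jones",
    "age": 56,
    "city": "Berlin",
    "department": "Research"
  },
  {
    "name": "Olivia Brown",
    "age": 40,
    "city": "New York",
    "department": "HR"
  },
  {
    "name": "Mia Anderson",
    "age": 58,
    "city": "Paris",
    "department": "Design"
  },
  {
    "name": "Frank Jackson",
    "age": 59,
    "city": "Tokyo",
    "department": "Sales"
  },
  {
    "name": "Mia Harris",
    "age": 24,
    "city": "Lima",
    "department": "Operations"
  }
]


Search criteria: {'age': 58, 'city': 'Paris'}

Checking 8 records:
  Quinn Smith: {age: 26, city: New York}
  Sam Jones: {age: 52, city: Lima}
  Heidi Wilson: {age: 60, city: Mumbai}
  Pat Jones: {age: 56, city: Berlin}
  Olivia Brown: {age: 40, city: New York}
  Mia Anderson: {age: 58, city: Paris} <-- MATCH
  Frank Jackson: {age: 59, city: Tokyo}
  Mia Harris: {age: 24, city: Lima}

Matches: ["Mia Anderson"]

["Mia Anderson"]


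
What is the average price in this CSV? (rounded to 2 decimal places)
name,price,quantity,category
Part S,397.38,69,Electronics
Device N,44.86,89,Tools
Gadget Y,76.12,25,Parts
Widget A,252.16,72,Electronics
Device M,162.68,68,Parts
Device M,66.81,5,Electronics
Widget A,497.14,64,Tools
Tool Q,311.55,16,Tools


Computing average price:
Values: [397.38, 44.86, 76.12, 252.16, 162.68, 66.81, 497.14, 311.55]
Sum = 1808.70
Count = 8
Average = 1808.70/8 = 226.0875 exactly -> 226.09 (rounded half-up to 2 decimal places)

226.09


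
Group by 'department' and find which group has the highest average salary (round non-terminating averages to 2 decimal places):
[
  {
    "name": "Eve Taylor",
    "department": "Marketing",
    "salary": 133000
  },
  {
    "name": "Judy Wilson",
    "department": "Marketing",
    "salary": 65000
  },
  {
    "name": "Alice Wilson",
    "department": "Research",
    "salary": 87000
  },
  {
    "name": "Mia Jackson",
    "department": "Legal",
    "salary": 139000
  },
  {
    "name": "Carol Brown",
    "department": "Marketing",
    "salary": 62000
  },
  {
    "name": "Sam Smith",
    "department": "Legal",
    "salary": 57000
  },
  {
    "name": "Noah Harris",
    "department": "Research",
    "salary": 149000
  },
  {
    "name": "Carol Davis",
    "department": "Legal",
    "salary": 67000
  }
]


Group by: department

Groups:
  Legal: 3 people, avg salary = 263000/3 ≈ $87666.67
  Marketing: 3 people, avg salary = 260000/3 ≈ $86666.67
  Research: 2 people, avg salary = 236000/2 = $118000

Highest average salary: Research ($118000)

Research ($118000)


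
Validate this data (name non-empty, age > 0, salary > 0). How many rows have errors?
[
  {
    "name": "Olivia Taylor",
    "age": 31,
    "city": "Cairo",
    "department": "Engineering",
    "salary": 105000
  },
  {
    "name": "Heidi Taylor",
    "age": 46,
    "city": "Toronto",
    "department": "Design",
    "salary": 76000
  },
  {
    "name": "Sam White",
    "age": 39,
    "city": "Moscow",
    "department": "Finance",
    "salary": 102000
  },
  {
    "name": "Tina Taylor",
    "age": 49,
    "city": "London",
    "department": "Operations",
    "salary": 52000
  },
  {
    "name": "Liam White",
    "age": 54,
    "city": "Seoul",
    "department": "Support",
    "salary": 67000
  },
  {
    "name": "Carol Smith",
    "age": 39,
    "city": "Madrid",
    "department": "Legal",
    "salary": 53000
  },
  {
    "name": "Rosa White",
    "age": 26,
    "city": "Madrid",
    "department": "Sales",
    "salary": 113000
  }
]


Validating 7 records:
Rules: name non-empty, age > 0, salary > 0

  Row 1 (Olivia Taylor): OK
  Row 2 (Heidi Taylor): OK
  Row 3 (Sam White): OK
  Row 4 (Tina Taylor): OK
  Row 5 (Liam White): OK
  Row 6 (Carol Smith): OK
  Row 7 (Rosa White): OK

Total errors: 0

0 errors


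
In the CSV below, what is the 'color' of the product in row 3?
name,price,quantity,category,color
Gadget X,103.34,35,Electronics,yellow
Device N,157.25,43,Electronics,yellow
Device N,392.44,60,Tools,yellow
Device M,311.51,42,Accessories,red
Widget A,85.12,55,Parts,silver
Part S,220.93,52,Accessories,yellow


Query: Row 3 ('Device N'), column 'color'
Value: yellow

yellow


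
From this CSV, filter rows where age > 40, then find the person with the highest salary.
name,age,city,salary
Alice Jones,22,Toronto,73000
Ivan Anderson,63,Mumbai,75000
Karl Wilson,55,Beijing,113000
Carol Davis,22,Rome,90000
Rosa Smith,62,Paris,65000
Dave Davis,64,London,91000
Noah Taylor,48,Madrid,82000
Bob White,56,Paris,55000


Filter: age > 40
Sort by: salary (descending)

Filtered records (6):
  Karl Wilson, age 55, salary $113000
  Dave Davis, age 64, salary $91000
  Noah Taylor, age 48, salary $82000
  Ivan Anderson, age 63, salary $75000
  Rosa Smith, age 62, salary $65000
  Bob White, age 56, salary $55000

Highest salary: Karl Wilson ($113000)

Karl Wilson


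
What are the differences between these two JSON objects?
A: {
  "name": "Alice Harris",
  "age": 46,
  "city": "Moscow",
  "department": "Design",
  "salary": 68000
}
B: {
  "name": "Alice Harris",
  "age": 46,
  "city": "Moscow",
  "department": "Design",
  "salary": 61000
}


Comparing each field (in key order):
  name: same
  age: same
  city: same
  department: same
  salary: DIFFERENT
Differences:
  salary: 68000 -> 61000

1 field(s) changed

1 change: salary


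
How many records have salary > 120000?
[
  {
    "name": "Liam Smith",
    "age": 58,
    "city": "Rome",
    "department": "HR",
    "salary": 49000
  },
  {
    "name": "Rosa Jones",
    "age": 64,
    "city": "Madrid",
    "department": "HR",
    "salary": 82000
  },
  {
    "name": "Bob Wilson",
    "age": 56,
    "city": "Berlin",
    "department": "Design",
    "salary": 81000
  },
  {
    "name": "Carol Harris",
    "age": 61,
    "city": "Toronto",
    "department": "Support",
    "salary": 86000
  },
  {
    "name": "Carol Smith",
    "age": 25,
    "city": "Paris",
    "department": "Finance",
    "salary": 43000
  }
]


Data: 5 records
Condition: salary > 120000

Checking each record:
  Liam Smith: 49000
  Rosa Jones: 82000
  Bob Wilson: 81000
  Carol Harris: 86000
  Carol Smith: 43000

Count: 0

0


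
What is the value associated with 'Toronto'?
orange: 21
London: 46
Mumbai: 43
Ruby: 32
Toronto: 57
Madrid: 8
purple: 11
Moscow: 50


Looking up key 'Toronto'
Value: 57

57


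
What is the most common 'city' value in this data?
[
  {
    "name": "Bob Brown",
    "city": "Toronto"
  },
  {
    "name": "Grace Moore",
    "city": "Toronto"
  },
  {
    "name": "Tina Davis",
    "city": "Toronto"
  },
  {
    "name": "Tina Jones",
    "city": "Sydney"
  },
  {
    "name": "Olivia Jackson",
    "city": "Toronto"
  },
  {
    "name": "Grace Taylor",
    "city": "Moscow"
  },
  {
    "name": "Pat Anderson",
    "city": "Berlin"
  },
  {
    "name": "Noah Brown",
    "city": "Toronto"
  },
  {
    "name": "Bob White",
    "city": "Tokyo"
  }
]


Counting 'city' values across 9 records:

  Toronto: 5 #####
  Sydney: 1 #
  Moscow: 1 #
  Berlin: 1 #
  Tokyo: 1 #

Most common: Toronto (5 times)

Toronto (5 times)


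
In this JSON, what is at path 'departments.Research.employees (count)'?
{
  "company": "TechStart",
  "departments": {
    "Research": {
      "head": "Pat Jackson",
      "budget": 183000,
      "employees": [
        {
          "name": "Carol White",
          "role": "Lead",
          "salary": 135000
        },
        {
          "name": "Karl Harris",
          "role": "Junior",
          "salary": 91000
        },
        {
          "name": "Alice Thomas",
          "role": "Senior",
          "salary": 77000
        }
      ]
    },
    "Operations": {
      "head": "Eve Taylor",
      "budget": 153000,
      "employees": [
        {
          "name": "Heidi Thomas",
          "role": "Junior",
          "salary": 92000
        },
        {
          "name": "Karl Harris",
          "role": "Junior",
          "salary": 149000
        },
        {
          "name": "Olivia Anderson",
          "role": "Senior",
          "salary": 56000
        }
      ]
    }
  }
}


Path: departments.Research.employees (count)

Navigate:
  -> departments
  -> Research
  -> employees (array, length 3)

3


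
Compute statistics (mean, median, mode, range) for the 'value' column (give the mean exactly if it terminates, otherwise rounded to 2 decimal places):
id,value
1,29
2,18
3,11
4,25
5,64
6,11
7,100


Data: [29, 18, 11, 25, 64, 11, 100]
Count: 7
Sum: 258
Mean: 258/7 ≈ 36.86 (rounded to 2 decimal places)
Sorted: [11, 11, 18, 25, 29, 64, 100]
Median: 25.0
Mode: 11 (2 times)
Range: 100 - 11 = 89
Min: 11, Max: 100

mean≈36.86, median=25.0, mode=11, range=89


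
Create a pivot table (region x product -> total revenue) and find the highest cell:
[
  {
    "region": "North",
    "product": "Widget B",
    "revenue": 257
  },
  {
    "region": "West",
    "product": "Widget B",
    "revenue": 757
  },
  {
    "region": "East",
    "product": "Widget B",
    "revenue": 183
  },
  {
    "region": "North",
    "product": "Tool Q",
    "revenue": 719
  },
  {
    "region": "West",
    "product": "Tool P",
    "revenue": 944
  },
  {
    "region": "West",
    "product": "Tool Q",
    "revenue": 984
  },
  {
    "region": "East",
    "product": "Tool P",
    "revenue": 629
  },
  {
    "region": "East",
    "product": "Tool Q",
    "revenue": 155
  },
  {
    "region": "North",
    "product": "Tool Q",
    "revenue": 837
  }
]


Pivot: region (rows) x product (columns) -> total revenue

     Tool P        Tool Q        Widget B    
East           629           155           183  
North            0          1556           257  
West           944           984           757  

Highest: North / Tool Q = $1556

North / Tool Q = $1556


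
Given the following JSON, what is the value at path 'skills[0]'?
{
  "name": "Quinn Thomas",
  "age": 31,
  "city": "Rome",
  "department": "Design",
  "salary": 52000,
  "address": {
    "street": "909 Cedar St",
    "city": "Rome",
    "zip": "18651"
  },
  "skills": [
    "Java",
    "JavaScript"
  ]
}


Query: skills[0]
Path: skills -> first element
Value: Java

Java


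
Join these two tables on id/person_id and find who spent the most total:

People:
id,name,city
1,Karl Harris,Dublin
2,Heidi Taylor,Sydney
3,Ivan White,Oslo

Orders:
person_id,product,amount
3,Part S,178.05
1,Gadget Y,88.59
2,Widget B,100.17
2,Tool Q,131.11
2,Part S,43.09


Join on: people.id = orders.person_id

Joined rows:
  Ivan White (Oslo) bought Part S for $178.05
  Karl Harris (Dublin) bought Gadget Y for $88.59
  Heidi Taylor (Sydney) bought Widget B for $100.17
  Heidi Taylor (Sydney) bought Tool Q for $131.11
  Heidi Taylor (Sydney) bought Part S for $43.09

Total per person:
  Heidi Taylor: $274.37
  Ivan White: $178.05
  Karl Harris: $88.59

Top spender: Heidi Taylor ($274.37)

Heidi Taylor ($274.37)


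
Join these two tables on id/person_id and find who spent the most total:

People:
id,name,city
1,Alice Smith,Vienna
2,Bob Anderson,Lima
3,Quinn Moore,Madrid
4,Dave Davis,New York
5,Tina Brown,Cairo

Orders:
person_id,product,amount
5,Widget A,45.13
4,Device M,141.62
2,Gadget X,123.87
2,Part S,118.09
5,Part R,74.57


Join on: people.id = orders.person_id

Joined rows:
  Tina Brown (Cairo) bought Widget A for $45.13
  Dave Davis (New York) bought Device M for $141.62
  Bob Anderson (Lima) bought Gadget X for $123.87
  Bob Anderson (Lima) bought Part S for $118.09
  Tina Brown (Cairo) bought Part R for $74.57

Total per person:
  Bob Anderson: $241.96
  Dave Davis: $141.62
  Tina Brown: $119.70

Top spender: Bob Anderson ($241.96)

Bob Anderson ($241.96)


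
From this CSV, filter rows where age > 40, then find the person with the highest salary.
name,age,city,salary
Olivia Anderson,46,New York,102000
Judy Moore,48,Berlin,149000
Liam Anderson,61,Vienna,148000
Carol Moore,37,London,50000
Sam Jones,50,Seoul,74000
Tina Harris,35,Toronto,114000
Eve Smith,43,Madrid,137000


Filter: age > 40
Sort by: salary (descending)

Filtered records (5):
  Judy Moore, age 48, salary $149000
  Liam Anderson, age 61, salary $148000
  Eve Smith, age 43, salary $137000
  Olivia Anderson, age 46, salary $102000
  Sam Jones, age 50, salary $74000

Highest salary: Judy Moore ($149000)

Judy Moore


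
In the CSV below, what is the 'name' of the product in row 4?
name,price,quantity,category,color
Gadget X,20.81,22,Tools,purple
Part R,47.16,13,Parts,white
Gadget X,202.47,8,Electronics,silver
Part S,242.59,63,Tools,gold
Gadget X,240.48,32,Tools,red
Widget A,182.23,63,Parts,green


Query: Row 4 ('Part S'), column 'name'
Value: Part S

Part S


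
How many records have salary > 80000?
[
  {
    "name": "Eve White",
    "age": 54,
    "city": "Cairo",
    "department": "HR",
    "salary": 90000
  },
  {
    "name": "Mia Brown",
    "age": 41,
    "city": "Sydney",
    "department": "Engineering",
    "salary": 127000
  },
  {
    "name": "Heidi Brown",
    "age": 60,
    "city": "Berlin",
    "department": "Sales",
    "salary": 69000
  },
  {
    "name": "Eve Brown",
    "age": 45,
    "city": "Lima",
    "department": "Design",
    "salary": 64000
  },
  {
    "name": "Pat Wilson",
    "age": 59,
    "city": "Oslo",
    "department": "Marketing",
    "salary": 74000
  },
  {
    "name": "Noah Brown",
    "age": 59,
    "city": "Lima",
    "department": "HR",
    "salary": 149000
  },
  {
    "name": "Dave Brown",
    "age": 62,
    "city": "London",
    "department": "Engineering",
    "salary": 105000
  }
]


Data: 7 records
Condition: salary > 80000

Checking each record:
  Eve White: 90000 MATCH
  Mia Brown: 127000 MATCH
  Heidi Brown: 69000
  Eve Brown: 64000
  Pat Wilson: 74000
  Noah Brown: 149000 MATCH
  Dave Brown: 105000 MATCH

Count: 4

4


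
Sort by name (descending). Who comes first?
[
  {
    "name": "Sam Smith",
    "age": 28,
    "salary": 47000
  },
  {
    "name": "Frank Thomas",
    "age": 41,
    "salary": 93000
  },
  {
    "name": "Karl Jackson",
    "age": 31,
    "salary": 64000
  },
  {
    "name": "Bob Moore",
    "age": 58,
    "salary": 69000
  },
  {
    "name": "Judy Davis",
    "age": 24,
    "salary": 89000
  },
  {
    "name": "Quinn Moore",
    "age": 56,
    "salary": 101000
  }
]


Sort by: name (descending)

Sorted order:
  1. Sam Smith (name = Sam Smith)
  2. Quinn Moore (name = Quinn Moore)
  3. Karl Jackson (name = Karl Jackson)
  4. Judy Davis (name = Judy Davis)
  5. Frank Thomas (name = Frank Thomas)
  6. Bob Moore (name = Bob Moore)

First: Sam Smith

Sam Smith


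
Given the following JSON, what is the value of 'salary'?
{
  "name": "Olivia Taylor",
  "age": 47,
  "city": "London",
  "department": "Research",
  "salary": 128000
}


Looking up field 'salary'
Value: 128000

128000


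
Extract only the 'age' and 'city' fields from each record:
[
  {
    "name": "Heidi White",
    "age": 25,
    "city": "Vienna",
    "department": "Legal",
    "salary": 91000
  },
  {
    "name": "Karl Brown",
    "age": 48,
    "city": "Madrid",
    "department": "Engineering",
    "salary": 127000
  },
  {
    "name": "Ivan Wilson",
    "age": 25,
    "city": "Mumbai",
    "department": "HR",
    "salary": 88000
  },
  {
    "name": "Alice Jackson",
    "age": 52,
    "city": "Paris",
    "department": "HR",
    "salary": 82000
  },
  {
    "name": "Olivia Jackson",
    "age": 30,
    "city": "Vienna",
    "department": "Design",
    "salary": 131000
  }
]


Original: 5 records with fields: name, age, city, department, salary
Keep: ['age', 'city']
Drop: ['name', 'department', 'salary']
Result: 5 records, 2 fields each

[
  {
    "age": 25,
    "city": "Vienna"
  },
  {
    "age": 48,
    "city": "Madrid"
  },
  {
    "age": 25,
    "city": "Mumbai"
  },
  {
    "age": 52,
    "city": "Paris"
  },
  {
    "age": 30,
    "city": "Vienna"
  }
]


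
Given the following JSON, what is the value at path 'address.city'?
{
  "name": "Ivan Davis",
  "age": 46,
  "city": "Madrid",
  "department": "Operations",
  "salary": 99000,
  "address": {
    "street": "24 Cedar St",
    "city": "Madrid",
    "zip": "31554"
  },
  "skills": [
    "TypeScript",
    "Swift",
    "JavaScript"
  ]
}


Query: address.city
Path: address -> city
Value: Madrid

Madrid


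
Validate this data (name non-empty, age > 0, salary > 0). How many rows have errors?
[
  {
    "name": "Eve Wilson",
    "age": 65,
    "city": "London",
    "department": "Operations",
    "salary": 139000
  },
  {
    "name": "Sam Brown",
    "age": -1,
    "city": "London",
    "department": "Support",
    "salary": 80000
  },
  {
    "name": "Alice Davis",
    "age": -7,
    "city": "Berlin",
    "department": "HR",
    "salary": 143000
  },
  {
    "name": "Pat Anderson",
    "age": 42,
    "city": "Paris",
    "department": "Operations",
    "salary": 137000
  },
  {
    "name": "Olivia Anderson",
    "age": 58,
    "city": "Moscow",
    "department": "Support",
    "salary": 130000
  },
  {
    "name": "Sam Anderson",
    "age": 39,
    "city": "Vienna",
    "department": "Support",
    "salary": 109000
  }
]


Validating 6 records:
Rules: name non-empty, age > 0, salary > 0

  Row 1 (Eve Wilson): OK
  Row 2 (Sam Brown): negative age: -1
  Row 3 (Alice Davis): negative age: -7
  Row 4 (Pat Anderson): OK
  Row 5 (Olivia Anderson): OK
  Row 6 (Sam Anderson): OK

Total errors: 2

2 errors


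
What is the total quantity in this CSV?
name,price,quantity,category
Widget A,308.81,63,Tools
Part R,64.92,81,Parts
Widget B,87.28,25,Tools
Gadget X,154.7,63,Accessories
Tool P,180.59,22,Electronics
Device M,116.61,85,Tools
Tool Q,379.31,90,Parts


Computing total quantity:
Values: [63, 81, 25, 63, 22, 85, 90]
Sum = 429

429


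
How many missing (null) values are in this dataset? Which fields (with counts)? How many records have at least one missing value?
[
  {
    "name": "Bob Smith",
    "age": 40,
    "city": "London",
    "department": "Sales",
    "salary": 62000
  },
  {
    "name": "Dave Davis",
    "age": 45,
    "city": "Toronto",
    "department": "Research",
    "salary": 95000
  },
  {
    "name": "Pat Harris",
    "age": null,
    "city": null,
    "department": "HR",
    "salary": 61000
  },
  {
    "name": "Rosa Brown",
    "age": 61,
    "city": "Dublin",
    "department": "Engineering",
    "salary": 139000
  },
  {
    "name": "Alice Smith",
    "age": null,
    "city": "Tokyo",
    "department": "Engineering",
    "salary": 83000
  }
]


Checking for missing (null) values in 5 records:

  Bob Smith: complete
  Dave Davis: complete
  Pat Harris: age, city
  Rosa Brown: complete
  Alice Smith: age

Per field:
  name: 0 missing
  age: 2 missing
  city: 1 missing
  department: 0 missing
  salary: 0 missing

Total missing values: 3
Records with any missing: 2

3 missing values (age: 2, city: 1); 2 incomplete records


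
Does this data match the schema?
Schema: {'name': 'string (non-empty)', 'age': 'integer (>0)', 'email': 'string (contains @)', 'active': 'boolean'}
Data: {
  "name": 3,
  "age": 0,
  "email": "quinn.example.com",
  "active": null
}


Validating each field against schema:
  name: FAIL (3 is not a string)
  age: FAIL (0 is not > 0)
  email: FAIL ("quinn.example.com" does not contain @)
  active: FAIL (null is not a boolean)

Result: INVALID (4 errors: name, age, email, active)

INVALID (4 errors: name, age, email, active)


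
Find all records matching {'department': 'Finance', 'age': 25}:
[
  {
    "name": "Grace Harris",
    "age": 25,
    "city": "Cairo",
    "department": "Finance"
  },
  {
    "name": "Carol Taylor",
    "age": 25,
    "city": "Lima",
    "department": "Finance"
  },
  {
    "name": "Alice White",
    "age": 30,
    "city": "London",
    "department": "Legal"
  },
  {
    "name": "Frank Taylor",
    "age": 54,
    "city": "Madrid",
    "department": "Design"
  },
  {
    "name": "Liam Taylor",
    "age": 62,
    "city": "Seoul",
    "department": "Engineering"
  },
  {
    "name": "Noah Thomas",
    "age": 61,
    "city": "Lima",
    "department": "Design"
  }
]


Search criteria: {'department': 'Finance', 'age': 25}

Checking 6 records:
  Grace Harris: {department: Finance, age: 25} <-- MATCH
  Carol Taylor: {department: Finance, age: 25} <-- MATCH
  Alice White: {department: Legal, age: 30}
  Frank Taylor: {department: Design, age: 54}
  Liam Taylor: {department: Engineering, age: 62}
  Noah Thomas: {department: Design, age: 61}

Matches: ["Grace Harris", "Carol Taylor"]

["Grace Harris", "Carol Taylor"]


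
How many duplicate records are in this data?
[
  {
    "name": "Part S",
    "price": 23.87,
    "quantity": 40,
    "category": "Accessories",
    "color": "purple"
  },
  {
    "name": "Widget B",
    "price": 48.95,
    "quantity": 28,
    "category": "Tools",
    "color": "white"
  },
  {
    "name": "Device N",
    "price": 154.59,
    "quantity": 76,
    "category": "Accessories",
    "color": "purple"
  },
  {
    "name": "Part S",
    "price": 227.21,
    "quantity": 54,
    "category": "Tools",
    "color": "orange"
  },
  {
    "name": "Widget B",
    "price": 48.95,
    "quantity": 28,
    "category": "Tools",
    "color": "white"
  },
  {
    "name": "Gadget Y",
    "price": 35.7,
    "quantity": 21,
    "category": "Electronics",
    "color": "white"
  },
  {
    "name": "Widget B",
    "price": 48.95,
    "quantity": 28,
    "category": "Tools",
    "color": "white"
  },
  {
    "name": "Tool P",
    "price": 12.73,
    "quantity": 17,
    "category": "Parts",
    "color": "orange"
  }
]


Checking 8 records for duplicates:

  Row 1: Part S ($23.87, qty 40)
  Row 2: Widget B ($48.95, qty 28)
  Row 3: Device N ($154.59, qty 76)
  Row 4: Part S ($227.21, qty 54)
  Row 5: Widget B ($48.95, qty 28) <-- DUPLICATE
  Row 6: Gadget Y ($35.7, qty 21)
  Row 7: Widget B ($48.95, qty 28) <-- DUPLICATE
  Row 8: Tool P ($12.73, qty 17)

Duplicates found: 2
Unique records: 6

2 duplicates, 6 unique


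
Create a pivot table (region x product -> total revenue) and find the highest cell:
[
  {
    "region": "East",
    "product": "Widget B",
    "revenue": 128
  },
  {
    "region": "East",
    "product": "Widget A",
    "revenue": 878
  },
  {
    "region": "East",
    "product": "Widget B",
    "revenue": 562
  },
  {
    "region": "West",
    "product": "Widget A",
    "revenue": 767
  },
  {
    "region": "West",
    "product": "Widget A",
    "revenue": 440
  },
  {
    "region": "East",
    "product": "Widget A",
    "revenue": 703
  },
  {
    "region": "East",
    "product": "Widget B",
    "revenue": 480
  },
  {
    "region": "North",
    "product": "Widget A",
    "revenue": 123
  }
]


Pivot: region (rows) x product (columns) -> total revenue

     Widget A      Widget B    
East          1581          1170  
North          123             0  
West          1207             0  

Highest: East / Widget A = $1581

East / Widget A = $1581


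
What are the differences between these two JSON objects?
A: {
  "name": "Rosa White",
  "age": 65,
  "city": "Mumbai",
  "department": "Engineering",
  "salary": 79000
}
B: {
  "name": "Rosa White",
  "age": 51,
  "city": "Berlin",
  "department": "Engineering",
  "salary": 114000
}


Comparing each field (in key order):
  name: same
  age: DIFFERENT
  city: DIFFERENT
  department: same
  salary: DIFFERENT
Differences:
  age: 65 -> 51
  city: Mumbai -> Berlin
  salary: 79000 -> 114000

3 field(s) changed

3 changes: age, city, salary


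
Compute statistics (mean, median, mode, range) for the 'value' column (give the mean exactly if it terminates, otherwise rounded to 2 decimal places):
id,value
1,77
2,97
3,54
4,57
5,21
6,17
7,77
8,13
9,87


Data: [77, 97, 54, 57, 21, 17, 77, 13, 87]
Count: 9
Sum: 500
Mean: 500/9 ≈ 55.56 (rounded to 2 decimal places)
Sorted: [13, 17, 21, 54, 57, 77, 77, 87, 97]
Median: 57.0
Mode: 77 (2 times)
Range: 97 - 13 = 84
Min: 13, Max: 97

mean≈55.56, median=57.0, mode=77, range=84


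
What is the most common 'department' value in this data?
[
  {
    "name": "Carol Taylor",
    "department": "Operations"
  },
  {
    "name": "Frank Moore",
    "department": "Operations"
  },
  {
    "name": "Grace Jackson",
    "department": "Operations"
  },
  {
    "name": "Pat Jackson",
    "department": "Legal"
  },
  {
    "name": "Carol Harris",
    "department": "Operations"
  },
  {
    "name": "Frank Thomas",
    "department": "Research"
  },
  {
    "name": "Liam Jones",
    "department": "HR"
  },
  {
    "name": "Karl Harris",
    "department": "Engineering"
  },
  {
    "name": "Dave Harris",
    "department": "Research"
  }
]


Counting 'department' values across 9 records:

  Operations: 4 ####
  Research: 2 ##
  Legal: 1 #
  HR: 1 #
  Engineering: 1 #

Most common: Operations (4 times)

Operations (4 times)


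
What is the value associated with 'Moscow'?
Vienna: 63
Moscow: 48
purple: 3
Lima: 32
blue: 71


Looking up key 'Moscow'
Value: 48

48


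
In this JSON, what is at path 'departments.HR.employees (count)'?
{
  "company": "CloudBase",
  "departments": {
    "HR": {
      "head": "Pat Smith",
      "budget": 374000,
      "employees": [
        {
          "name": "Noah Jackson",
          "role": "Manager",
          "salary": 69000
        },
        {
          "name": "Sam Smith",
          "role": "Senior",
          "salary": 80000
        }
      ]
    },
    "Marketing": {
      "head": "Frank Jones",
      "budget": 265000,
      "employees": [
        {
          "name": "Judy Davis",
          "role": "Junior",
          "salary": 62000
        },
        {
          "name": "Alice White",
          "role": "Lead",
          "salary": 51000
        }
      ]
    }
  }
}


Path: departments.HR.employees (count)

Navigate:
  -> departments
  -> HR
  -> employees (array, length 2)

2


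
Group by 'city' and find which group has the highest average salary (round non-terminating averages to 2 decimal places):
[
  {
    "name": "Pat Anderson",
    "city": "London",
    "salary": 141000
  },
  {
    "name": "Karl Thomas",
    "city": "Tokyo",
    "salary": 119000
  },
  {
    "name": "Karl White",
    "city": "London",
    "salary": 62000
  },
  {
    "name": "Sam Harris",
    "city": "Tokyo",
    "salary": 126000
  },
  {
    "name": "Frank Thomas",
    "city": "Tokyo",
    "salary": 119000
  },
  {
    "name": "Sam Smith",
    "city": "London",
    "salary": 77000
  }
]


Group by: city

Groups:
  London: 3 people, avg salary = 280000/3 ≈ $93333.33
  Tokyo: 3 people, avg salary = 364000/3 ≈ $121333.33

Highest average salary: Tokyo (≈$121333.33)

Tokyo (≈$121333.33)


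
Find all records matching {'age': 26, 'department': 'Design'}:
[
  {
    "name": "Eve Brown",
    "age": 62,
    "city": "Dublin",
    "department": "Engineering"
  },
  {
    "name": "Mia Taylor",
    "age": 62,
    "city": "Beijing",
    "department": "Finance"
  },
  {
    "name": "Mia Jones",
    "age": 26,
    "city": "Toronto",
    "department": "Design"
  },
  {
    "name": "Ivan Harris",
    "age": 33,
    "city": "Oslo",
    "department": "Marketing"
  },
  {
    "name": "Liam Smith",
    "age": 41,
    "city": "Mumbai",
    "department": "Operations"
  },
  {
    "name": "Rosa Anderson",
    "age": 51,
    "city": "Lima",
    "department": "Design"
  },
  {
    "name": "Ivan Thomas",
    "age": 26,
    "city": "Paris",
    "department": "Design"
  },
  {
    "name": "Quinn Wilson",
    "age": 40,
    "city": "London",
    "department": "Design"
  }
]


Search criteria: {'age': 26, 'department': 'Design'}

Checking 8 records:
  Eve Brown: {age: 62, department: Engineering}
  Mia Taylor: {age: 62, department: Finance}
  Mia Jones: {age: 26, department: Design} <-- MATCH
  Ivan Harris: {age: 33, department: Marketing}
  Liam Smith: {age: 41, department: Operations}
  Rosa Anderson: {age: 51, department: Design}
  Ivan Thomas: {age: 26, department: Design} <-- MATCH
  Quinn Wilson: {age: 40, department: Design}

Matches: ["Mia Jones", "Ivan Thomas"]

["Mia Jones", "Ivan Thomas"]


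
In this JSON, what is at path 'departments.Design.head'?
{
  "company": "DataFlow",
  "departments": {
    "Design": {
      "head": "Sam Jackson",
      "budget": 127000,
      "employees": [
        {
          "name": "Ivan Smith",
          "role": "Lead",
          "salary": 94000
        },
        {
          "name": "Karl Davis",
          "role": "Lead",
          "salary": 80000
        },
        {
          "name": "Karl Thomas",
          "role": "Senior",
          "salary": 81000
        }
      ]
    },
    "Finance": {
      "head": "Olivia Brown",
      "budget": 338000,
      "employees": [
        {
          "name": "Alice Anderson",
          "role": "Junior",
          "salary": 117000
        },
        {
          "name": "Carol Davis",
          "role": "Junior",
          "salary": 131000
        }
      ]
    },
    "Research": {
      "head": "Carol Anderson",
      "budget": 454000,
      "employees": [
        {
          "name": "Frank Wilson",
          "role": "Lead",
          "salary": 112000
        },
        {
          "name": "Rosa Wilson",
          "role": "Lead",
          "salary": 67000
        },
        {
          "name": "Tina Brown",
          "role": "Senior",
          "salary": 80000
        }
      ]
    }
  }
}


Path: departments.Design.head

Navigate:
  -> departments
  -> Design
  -> head = 'Sam Jackson'

Sam Jackson


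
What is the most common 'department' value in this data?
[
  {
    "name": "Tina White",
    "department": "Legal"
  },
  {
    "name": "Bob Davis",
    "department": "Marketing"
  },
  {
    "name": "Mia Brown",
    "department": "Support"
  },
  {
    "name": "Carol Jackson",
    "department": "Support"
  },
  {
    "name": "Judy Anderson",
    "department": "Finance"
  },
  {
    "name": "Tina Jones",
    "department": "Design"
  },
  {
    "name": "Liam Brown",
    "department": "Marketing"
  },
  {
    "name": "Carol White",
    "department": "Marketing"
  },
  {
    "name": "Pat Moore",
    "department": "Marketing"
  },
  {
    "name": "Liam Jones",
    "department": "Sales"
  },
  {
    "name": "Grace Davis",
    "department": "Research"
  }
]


Counting 'department' values across 11 records:

  Marketing: 4 ####
  Support: 2 ##
  Legal: 1 #
  Finance: 1 #
  Design: 1 #
  Sales: 1 #
  Research: 1 #

Most common: Marketing (4 times)

Marketing (4 times)


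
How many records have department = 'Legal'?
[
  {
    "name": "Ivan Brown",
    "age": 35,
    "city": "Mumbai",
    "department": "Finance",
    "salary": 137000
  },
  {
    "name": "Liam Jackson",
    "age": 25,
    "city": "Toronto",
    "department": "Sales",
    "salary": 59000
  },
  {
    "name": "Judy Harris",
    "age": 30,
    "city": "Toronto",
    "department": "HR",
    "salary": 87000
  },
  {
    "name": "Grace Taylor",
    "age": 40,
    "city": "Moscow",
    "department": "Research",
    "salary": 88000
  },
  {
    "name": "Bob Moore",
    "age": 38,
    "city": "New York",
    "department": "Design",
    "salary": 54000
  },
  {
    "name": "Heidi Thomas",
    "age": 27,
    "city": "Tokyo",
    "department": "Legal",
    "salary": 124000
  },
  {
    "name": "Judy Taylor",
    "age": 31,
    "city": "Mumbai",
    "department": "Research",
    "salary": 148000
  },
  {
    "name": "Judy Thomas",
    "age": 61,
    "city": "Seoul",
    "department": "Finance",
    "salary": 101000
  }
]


Data: 8 records
Condition: department = 'Legal'

Checking each record:
  Ivan Brown: Finance
  Liam Jackson: Sales
  Judy Harris: HR
  Grace Taylor: Research
  Bob Moore: Design
  Heidi Thomas: Legal MATCH
  Judy Taylor: Research
  Judy Thomas: Finance

Count: 1

1


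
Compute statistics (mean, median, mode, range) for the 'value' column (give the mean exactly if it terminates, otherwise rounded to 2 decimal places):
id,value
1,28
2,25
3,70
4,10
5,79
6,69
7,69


Data: [28, 25, 70, 10, 79, 69, 69]
Count: 7
Sum: 350
Mean: 350/7 = 50
Sorted: [10, 25, 28, 69, 69, 70, 79]
Median: 69.0
Mode: 69 (2 times)
Range: 79 - 10 = 69
Min: 10, Max: 79

mean=50, median=69.0, mode=69, range=69


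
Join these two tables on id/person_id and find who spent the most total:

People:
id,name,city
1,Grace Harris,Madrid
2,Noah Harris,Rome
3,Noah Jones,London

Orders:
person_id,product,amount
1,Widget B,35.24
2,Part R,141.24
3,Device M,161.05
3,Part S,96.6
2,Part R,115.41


Join on: people.id = orders.person_id

Joined rows:
  Grace Harris (Madrid) bought Widget B for $35.24
  Noah Harris (Rome) bought Part R for $141.24
  Noah Jones (London) bought Device M for $161.05
  Noah Jones (London) bought Part S for $96.6
  Noah Harris (Rome) bought Part R for $115.41

Total per person:
  Noah Jones: $257.65
  Noah Harris: $256.65
  Grace Harris: $35.24

Top spender: Noah Jones ($257.65)

Noah Jones ($257.65)


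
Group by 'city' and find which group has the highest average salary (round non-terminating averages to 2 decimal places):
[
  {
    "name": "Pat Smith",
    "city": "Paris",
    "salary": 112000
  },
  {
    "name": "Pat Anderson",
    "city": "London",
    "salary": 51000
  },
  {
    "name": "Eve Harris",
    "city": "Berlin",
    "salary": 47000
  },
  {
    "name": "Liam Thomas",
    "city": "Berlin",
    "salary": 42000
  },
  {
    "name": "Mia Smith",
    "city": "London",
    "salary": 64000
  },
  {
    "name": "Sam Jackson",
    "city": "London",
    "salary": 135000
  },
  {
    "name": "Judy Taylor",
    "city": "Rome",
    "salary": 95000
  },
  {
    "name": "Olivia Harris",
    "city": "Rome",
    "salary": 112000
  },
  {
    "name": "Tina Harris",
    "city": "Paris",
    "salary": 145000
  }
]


Group by: city

Groups:
  Berlin: 2 people, avg salary = 89000/2 = $44500
  London: 3 people, avg salary = 250000/3 ≈ $83333.33
  Paris: 2 people, avg salary = 257000/2 = $128500
  Rome: 2 people, avg salary = 207000/2 = $103500

Highest average salary: Paris ($128500)

Paris ($128500)
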